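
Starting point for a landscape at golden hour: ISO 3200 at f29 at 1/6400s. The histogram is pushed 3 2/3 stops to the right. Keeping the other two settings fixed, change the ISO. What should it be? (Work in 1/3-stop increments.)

ISO 250

Overexposed by 3 2/3 stops → need 3 2/3 stops darker.
ISO: 3200 → 2500 → 2000 → 1600 → 1250 → 1000 → 800 → 640 → 500 → 400 → 320 → 250.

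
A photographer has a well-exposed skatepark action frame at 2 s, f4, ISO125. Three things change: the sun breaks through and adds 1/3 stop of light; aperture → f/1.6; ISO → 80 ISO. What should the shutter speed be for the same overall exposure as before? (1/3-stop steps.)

0.4 s

Scene light: 1/3 stop brighter.
Aperture: f/4 → f/3.5 → f/3.2 → f/2.8 → f/2.5 → f/2.2 → f/2 → f/1.8 → f/1.6 — 2 2/3 stops wider (brighter).
ISO: 125 → 100 → 80 — 2/3 stop dropped (darker).
Net so far: 2 1/3 stops brighter. Shutter speed: 2 → 1.6 → 1.3 → 1 → 0.8 → 0.6 → 0.5 → 0.4.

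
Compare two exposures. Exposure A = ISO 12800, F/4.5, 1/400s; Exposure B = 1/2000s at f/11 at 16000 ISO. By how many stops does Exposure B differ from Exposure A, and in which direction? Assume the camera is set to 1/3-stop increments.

4 2/3 stops darker

Aperture: f/4.5 → f/5 → f/5.6 → f/6.3 → f/7.1 → f/8 → f/9 → f/10 → f/11 — 2 2/3 stops stopped down (darker).
Shutter speed: 1/400 → 1/500 → 1/640 → 1/800 → 1/1000 → 1/1250 → 1/1600 → 1/2000 — 2 1/3 stops shorter (darker).
ISO: 12800 → 16000 — 1/3 stop raised (brighter).
Net: −2 2/3 −2 1/3 +1/3 = −4 2/3 stops.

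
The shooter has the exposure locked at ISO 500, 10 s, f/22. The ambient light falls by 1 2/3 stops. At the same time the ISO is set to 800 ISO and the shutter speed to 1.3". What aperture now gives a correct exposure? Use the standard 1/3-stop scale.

Scene light: 1 2/3 stops darker.
ISO: 500 → 640 → 800 — 2/3 stop raised (brighter).
Shutter speed: 10 → 8 → 6 → 5 → 4 → 3.2 → 2.5 → 2 → 1.6 → 1.3 — 3 stops shorter (darker).
Net so far: 4 stops darker. Aperture: f/22 → f/20 → f/18 → f/16 → f/14 → f/13 → f/11 → f/10 → f/9 → f/8 → f/7.1 → f/6.3 → f/5.6.

f/5.6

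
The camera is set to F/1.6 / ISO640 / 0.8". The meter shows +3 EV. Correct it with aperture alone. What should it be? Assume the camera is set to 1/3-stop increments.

Overexposed by 3 stops → need 3 stops darker.
Aperture: f/1.6 → f/1.8 → f/2 → f/2.2 → f/2.5 → f/2.8 → f/3.2 → f/3.5 → f/4 → f/4.5.

f/4.5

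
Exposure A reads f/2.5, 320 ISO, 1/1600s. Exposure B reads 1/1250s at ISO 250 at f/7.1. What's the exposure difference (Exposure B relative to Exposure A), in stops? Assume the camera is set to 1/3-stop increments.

3 stops darker

Aperture: f/2.5 → f/2.8 → f/3.2 → f/3.5 → f/4 → f/4.5 → f/5 → f/5.6 → f/6.3 → f/7.1 — 3 stops stopped down (darker).
Shutter speed: 1/1600 → 1/1250 — 1/3 stop longer (brighter).
ISO: 320 → 250 — 1/3 stop lower (darker).
Net: −3 +1/3 −1/3 = −3 stops.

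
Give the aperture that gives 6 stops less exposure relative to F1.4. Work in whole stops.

f/11

Aperture: f/1.4 → f/2 → f/2.8 → f/4 → f/5.6 → f/8 → f/11 — 6 stops stopped down (darker).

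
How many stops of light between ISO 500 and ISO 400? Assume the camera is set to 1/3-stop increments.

1/3 stop

500 → 400 — count the steps: 1 third-stops = 1/3 stop.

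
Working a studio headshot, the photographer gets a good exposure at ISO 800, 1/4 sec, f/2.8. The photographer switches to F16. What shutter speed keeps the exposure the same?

Aperture: f/2.8 → f/4 → f/5.6 → f/8 → f/11 → f/16 — 5 stops stopped down (darker).
Need 5 stops brighter from the shutter speed: 1/4 → 1/2 → 1 → 2 → 4 → 8.

8 s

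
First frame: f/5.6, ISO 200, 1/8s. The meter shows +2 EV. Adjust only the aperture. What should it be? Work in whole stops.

Overexposed by 2 stops → need 2 stops darker.
Aperture: f/5.6 → f/8 → f/11.

f/11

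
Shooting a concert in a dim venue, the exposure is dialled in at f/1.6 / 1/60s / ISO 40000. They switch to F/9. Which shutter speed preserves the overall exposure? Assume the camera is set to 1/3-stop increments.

0.5 s

Aperture: f/1.6 → f/1.8 → f/2 → f/2.2 → f/2.5 → f/2.8 → f/3.2 → f/3.5 → f/4 → f/4.5 → f/5 → f/5.6 → f/6.3 → f/7.1 → f/8 → f/9 — 5 stops stopped down (darker).
Need 5 stops brighter from the shutter speed: 1/60 → 1/50 → 1/40 → 1/30 → 1/25 → 1/20 → 1/15 → 1/13 → 1/10 → 1/8 → 1/6 → 1/5 → 1/4 → 0.3 → 0.4 → 0.5.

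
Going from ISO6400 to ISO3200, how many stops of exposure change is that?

1 stop

6400 → 3200 — count the steps: 1 stop.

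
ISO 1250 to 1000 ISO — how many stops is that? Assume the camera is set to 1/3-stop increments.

1250 → 1000 — count the steps: 1 third-stops = 1/3 stop.

1/3 stop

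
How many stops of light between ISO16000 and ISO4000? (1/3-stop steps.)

2 stops

16000 → 12800 → 10000 → 8000 → 6400 → 5000 → 4000 — count the steps: 6 third-stops = 2 stops.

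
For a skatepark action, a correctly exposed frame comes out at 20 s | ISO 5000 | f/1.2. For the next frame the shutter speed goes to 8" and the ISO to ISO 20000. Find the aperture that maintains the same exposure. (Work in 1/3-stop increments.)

f/1.6

Shutter speed: 20 → 15 → 13 → 10 → 8 — 1 1/3 stops shorter (darker).
ISO: 5000 → 6400 → 8000 → 10000 → 12800 → 16000 → 20000 — 2 stops raised (brighter).
Net change so far: 2/3 stop brighter. Offset with the aperture: f/1.2 → f/1.4 → f/1.6.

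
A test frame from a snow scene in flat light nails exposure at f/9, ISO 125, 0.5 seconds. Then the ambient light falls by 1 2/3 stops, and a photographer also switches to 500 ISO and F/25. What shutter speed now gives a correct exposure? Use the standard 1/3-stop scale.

Scene light: 1 2/3 stops darker.
ISO: 125 → 160 → 200 → 250 → 320 → 400 → 500 — 2 stops higher (brighter).
Aperture: f/9 → f/10 → f/11 → f/13 → f/14 → f/16 → f/18 → f/20 → f/22 → f/25 — 3 stops stopped down (darker).
Net so far: 2 2/3 stops darker. Shutter speed: 0.5 → 0.6 → 0.8 → 1 → 1.3 → 1.6 → 2 → 2.5 → 3.2.

3.2 s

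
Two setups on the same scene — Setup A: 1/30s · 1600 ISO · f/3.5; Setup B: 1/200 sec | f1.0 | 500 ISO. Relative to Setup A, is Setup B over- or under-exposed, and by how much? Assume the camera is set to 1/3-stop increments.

2/3 stop darker

Aperture: f/3.5 → f/3.2 → f/2.8 → f/2.5 → f/2.2 → f/2 → f/1.8 → f/1.6 → f/1.4 → f/1.2 → f/1.1 → f/1.0 — 3 2/3 stops larger aperture (brighter).
Shutter speed: 1/30 → 1/40 → 1/50 → 1/60 → 1/80 → 1/100 → 1/125 → 1/160 → 1/200 — 2 2/3 stops faster (darker).
ISO: 1600 → 1250 → 1000 → 800 → 640 → 500 — 1 2/3 stops lower (darker).
Net: +3 2/3 −2 2/3 −1 2/3 = −2/3 stops.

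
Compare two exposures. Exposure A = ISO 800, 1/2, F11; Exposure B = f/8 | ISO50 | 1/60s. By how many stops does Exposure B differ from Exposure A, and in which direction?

8 stops darker

Aperture: f/11 → f/8 — 1 stop wider (brighter).
Shutter speed: 1/2 → 1/4 → 1/8 → 1/15 → 1/30 → 1/60 — 5 stops shorter (darker).
ISO: 800 → 400 → 200 → 100 → 50 — 4 stops lower (darker).
Net: +1 −5 −4 = −8 stops.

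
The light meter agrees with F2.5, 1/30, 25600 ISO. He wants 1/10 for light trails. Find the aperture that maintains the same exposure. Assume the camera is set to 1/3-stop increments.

Shutter speed: 1/30 → 1/25 → 1/20 → 1/15 → 1/13 → 1/10 — 1 2/3 stops longer (brighter).
Need 1 2/3 stops darker from the aperture: f/2.5 → f/2.8 → f/3.2 → f/3.5 → f/4 → f/4.5.

f/4.5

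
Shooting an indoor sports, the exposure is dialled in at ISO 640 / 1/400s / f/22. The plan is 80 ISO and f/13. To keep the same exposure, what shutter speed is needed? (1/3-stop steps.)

ISO: 640 → 500 → 400 → 320 → 250 → 200 → 160 → 125 → 100 → 80 — 3 stops dropped (darker).
Aperture: f/22 → f/20 → f/18 → f/16 → f/14 → f/13 — 1 2/3 stops opened up (brighter).
Net change so far: 1 1/3 stops darker. Offset with the shutter speed: 1/400 → 1/320 → 1/250 → 1/200 → 1/160.

1/160s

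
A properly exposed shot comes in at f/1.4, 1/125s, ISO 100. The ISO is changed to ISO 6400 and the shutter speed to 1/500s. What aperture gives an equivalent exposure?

f/5.6

ISO: 100 → 200 → 400 → 800 → 1600 → 3200 → 6400 — 6 stops raised (brighter).
Shutter speed: 1/125 → 1/250 → 1/500 — 2 stops faster (darker).
Net change so far: 4 stops brighter. Offset with the aperture: f/1.4 → f/2 → f/2.8 → f/4 → f/5.6.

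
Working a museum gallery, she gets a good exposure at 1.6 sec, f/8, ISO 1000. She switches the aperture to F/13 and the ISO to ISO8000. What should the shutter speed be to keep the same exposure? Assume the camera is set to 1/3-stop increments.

Aperture: f/8 → f/9 → f/10 → f/11 → f/13 — 1 1/3 stops smaller aperture (darker).
ISO: 1000 → 1250 → 1600 → 2000 → 2500 → 3200 → 4000 → 5000 → 6400 → 8000 — 3 stops raised (brighter).
Net change so far: 1 2/3 stops brighter. Offset with the shutter speed: 1.6 → 1.3 → 1 → 0.8 → 0.6 → 0.5.

0.5 s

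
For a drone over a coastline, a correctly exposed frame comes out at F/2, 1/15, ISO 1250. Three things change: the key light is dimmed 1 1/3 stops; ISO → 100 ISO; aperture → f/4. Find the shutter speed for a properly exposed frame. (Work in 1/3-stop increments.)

Scene light: 1 1/3 stops darker.
ISO: 1250 → 1000 → 800 → 640 → 500 → 400 → 320 → 250 → 200 → 160 → 125 → 100 — 3 2/3 stops dropped (darker).
Aperture: f/2 → f/2.2 → f/2.5 → f/2.8 → f/3.2 → f/3.5 → f/4 — 2 stops narrower (darker).
Net so far: 7 stops darker. Shutter speed: 1/15 → 1/13 → 1/10 → 1/8 → 1/6 → 1/5 → 1/4 → 0.3 → 0.4 → 0.5 → 0.6 → 0.8 → 1 → 1.3 → 1.6 → 2 → 2.5 → 3.2 → 4 → 5 → 6 → 8.

8 s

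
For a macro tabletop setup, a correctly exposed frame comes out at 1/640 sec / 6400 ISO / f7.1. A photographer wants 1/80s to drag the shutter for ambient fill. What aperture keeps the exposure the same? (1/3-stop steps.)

Shutter speed: 1/640 → 1/500 → 1/400 → 1/320 → 1/250 → 1/200 → 1/160 → 1/125 → 1/100 → 1/80 — 3 stops slower (brighter).
Need 3 stops darker from the aperture: f/7.1 → f/8 → f/9 → f/10 → f/11 → f/13 → f/14 → f/16 → f/18 → f/20.

f/20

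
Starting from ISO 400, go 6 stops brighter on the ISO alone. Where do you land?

ISO: 400 → 800 → 1600 → 3200 → 6400 → 12800 → 25600 — 6 stops higher (brighter).

ISO 25600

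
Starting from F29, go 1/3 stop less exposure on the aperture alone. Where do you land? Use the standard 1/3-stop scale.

Aperture: f/29 → f/32 — 1/3 stop stopped down (darker).

f/32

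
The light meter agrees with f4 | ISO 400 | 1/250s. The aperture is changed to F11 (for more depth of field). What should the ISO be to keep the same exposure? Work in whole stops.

ISO 3200

Aperture: f/4 → f/5.6 → f/8 → f/11 — 3 stops smaller aperture (darker).
Need 3 stops brighter from the ISO: 400 → 800 → 1600 → 3200.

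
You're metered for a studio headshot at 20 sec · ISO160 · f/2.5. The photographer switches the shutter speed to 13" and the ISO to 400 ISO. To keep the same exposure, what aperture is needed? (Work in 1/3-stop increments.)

Shutter speed: 20 → 15 → 13 — 2/3 stop faster (darker).
ISO: 160 → 200 → 250 → 320 → 400 — 1 1/3 stops raised (brighter).
Net change so far: 2/3 stop brighter. Offset with the aperture: f/2.5 → f/2.8 → f/3.2.

f/3.2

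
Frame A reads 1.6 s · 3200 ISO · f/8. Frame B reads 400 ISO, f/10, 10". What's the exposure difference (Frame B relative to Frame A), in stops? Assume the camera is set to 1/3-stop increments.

1 stop darker

Aperture: f/8 → f/9 → f/10 — 2/3 stop narrower (darker).
Shutter speed: 1.6 → 2 → 2.5 → 3.2 → 4 → 5 → 6 → 8 → 10 — 2 2/3 stops slower (brighter).
ISO: 3200 → 2500 → 2000 → 1600 → 1250 → 1000 → 800 → 640 → 500 → 400 — 3 stops dropped (darker).
Net: −2/3 +2 2/3 −3 = −1 stop.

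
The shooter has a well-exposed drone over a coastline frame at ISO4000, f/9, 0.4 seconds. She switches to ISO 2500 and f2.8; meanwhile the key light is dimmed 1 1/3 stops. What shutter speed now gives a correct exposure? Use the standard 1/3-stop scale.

Scene light: 1 1/3 stops darker.
ISO: 4000 → 3200 → 2500 — 2/3 stop lower (darker).
Aperture: f/9 → f/8 → f/7.1 → f/6.3 → f/5.6 → f/5 → f/4.5 → f/4 → f/3.5 → f/3.2 → f/2.8 — 3 1/3 stops opened up (brighter).
Net so far: 1 1/3 stops brighter. Shutter speed: 0.4 → 0.3 → 1/4 → 1/5 → 1/6.

1/6s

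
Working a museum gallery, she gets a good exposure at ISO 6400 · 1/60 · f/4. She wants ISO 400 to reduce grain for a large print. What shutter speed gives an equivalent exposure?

1/4s

ISO: 6400 → 3200 → 1600 → 800 → 400 — 4 stops dropped (darker).
Need 4 stops brighter from the shutter speed: 1/60 → 1/30 → 1/15 → 1/8 → 1/4.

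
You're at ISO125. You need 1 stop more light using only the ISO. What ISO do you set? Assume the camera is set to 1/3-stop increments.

ISO: 125 → 160 → 200 → 250 — 1 stop higher (brighter).

ISO 250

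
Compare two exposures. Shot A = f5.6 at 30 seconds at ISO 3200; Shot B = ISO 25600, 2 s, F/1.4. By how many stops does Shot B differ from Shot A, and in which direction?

Aperture: f/5.6 → f/4 → f/2.8 → f/2 → f/1.4 — 4 stops larger aperture (brighter).
Shutter speed: 30 → 15 → 8 → 4 → 2 — 4 stops shorter (darker).
ISO: 3200 → 6400 → 12800 → 25600 — 3 stops higher (brighter).
Net: +4 −4 +3 = +3 stops.

3 stops brighter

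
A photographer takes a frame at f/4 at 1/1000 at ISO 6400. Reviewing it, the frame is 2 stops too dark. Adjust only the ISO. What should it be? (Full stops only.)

Underexposed by 2 stops → need 2 stops brighter.
ISO: 6400 → 12800 → 25600.

ISO 25600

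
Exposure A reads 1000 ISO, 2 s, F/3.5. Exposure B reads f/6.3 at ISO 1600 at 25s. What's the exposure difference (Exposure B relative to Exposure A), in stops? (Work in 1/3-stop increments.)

Aperture: f/3.5 → f/4 → f/4.5 → f/5 → f/5.6 → f/6.3 — 1 2/3 stops smaller aperture (darker).
Shutter speed: 2 → 2.5 → 3.2 → 4 → 5 → 6 → 8 → 10 → 13 → 15 → 20 → 25 — 3 2/3 stops slower (brighter).
ISO: 1000 → 1250 → 1600 — 2/3 stop raised (brighter).
Net: −1 2/3 +3 2/3 +2/3 = +2 2/3 stops.

2 2/3 stops brighter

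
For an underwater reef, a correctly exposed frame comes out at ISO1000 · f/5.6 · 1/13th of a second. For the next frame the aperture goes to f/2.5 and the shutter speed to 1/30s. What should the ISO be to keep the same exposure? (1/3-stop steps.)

ISO 500

Aperture: f/5.6 → f/5 → f/4.5 → f/4 → f/3.5 → f/3.2 → f/2.8 → f/2.5 — 2 1/3 stops opened up (brighter).
Shutter speed: 1/13 → 1/15 → 1/20 → 1/25 → 1/30 — 1 1/3 stops faster (darker).
Net change so far: 1 stop brighter. Offset with the ISO: 1000 → 800 → 640 → 500.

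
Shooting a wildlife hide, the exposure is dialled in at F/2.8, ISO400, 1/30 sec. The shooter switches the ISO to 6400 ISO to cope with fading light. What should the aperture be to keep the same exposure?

f/11

ISO: 400 → 800 → 1600 → 3200 → 6400 — 4 stops higher (brighter).
Need 4 stops darker from the aperture: f/2.8 → f/4 → f/5.6 → f/8 → f/11.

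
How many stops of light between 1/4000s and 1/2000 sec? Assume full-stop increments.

1/4000 → 1/2000 — count the steps: 1 stop.

1 stop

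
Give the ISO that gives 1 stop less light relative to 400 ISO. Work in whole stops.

ISO 200

ISO: 400 → 200 — 1 stop lower (darker).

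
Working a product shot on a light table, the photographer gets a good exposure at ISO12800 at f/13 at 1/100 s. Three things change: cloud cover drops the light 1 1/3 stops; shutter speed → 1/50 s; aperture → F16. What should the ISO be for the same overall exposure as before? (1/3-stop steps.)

Scene light: 1 1/3 stops darker.
Shutter speed: 1/100 → 1/80 → 1/60 → 1/50 — 1 stop longer (brighter).
Aperture: f/13 → f/14 → f/16 — 2/3 stop stopped down (darker).
Net so far: 1 stop darker. ISO: 12800 → 16000 → 20000 → 25600.

ISO 25600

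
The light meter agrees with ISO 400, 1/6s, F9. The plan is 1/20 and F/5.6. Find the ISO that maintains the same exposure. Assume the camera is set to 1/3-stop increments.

ISO 500

Shutter speed: 1/6 → 1/8 → 1/10 → 1/13 → 1/15 → 1/20 — 1 2/3 stops faster (darker).
Aperture: f/9 → f/8 → f/7.1 → f/6.3 → f/5.6 — 1 1/3 stops larger aperture (brighter).
Net change so far: 1/3 stop darker. Offset with the ISO: 400 → 500.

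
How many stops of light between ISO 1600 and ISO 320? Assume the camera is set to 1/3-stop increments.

2 1/3 stops

1600 → 1250 → 1000 → 800 → 640 → 500 → 400 → 320 — count the steps: 7 third-stops = 2 1/3 stops.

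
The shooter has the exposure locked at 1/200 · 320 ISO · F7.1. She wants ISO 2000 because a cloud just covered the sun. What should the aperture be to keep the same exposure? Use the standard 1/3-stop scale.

ISO: 320 → 400 → 500 → 640 → 800 → 1000 → 1250 → 1600 → 2000 — 2 2/3 stops higher (brighter).
Need 2 2/3 stops darker from the aperture: f/7.1 → f/8 → f/9 → f/10 → f/11 → f/13 → f/14 → f/16 → f/18.

f/18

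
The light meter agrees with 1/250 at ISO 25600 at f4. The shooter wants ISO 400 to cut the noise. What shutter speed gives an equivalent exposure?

ISO: 25600 → 12800 → 6400 → 3200 → 1600 → 800 → 400 — 6 stops dropped (darker).
Need 6 stops brighter from the shutter speed: 1/250 → 1/125 → 1/60 → 1/30 → 1/15 → 1/8 → 1/4.

1/4s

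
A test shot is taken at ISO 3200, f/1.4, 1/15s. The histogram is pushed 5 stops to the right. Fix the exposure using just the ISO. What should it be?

ISO 100

Overexposed by 5 stops → need 5 stops darker.
ISO: 3200 → 1600 → 800 → 400 → 200 → 100.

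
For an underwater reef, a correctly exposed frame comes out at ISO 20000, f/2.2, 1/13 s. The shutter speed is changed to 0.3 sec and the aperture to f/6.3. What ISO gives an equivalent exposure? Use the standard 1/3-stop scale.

ISO 40000

Shutter speed: 1/13 → 1/10 → 1/8 → 1/6 → 1/5 → 1/4 → 0.3 — 2 stops slower (brighter).
Aperture: f/2.2 → f/2.5 → f/2.8 → f/3.2 → f/3.5 → f/4 → f/4.5 → f/5 → f/5.6 → f/6.3 — 3 stops narrower (darker).
Net change so far: 1 stop darker. Offset with the ISO: 20000 → 25600 → 32000 → 40000.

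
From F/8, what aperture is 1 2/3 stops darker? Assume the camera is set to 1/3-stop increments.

Aperture: f/8 → f/9 → f/10 → f/11 → f/13 → f/14 — 1 2/3 stops smaller aperture (darker).

f/14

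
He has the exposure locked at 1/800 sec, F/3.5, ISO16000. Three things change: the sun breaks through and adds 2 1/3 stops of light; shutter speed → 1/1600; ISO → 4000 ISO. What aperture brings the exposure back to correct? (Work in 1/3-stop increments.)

Scene light: 2 1/3 stops brighter.
Shutter speed: 1/800 → 1/1000 → 1/1250 → 1/1600 — 1 stop faster (darker).
ISO: 16000 → 12800 → 10000 → 8000 → 6400 → 5000 → 4000 — 2 stops dropped (darker).
Net so far: 2/3 stop darker. Aperture: f/3.5 → f/3.2 → f/2.8.

f/2.8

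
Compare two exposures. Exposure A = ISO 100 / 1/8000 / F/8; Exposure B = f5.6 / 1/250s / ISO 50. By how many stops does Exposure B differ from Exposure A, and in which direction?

5 stops brighter

Aperture: f/8 → f/5.6 — 1 stop opened up (brighter).
Shutter speed: 1/8000 → 1/4000 → 1/2000 → 1/1000 → 1/500 → 1/250 — 5 stops longer (brighter).
ISO: 100 → 50 — 1 stop dropped (darker).
Net: +1 +5 −1 = +5 stops.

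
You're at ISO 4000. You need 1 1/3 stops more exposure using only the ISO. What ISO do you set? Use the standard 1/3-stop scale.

ISO 10000

ISO: 4000 → 5000 → 6400 → 8000 → 10000 — 1 1/3 stops higher (brighter).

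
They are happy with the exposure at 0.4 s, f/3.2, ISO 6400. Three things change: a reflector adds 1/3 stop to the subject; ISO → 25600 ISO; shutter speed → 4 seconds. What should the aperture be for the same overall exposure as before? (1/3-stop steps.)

f/22

Scene light: 1/3 stop brighter.
ISO: 6400 → 8000 → 10000 → 12800 → 16000 → 20000 → 25600 — 2 stops higher (brighter).
Shutter speed: 0.4 → 0.5 → 0.6 → 0.8 → 1 → 1.3 → 1.6 → 2 → 2.5 → 3.2 → 4 — 3 1/3 stops slower (brighter).
Net so far: 5 2/3 stops brighter. Aperture: f/3.2 → f/3.5 → f/4 → f/4.5 → f/5 → f/5.6 → f/6.3 → f/7.1 → f/8 → f/9 → f/10 → f/11 → f/13 → f/14 → f/16 → f/18 → f/20 → f/22.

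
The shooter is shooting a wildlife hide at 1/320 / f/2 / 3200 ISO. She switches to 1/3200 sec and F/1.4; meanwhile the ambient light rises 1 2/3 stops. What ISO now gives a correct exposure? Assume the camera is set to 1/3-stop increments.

Scene light: 1 2/3 stops brighter.
Shutter speed: 1/320 → 1/400 → 1/500 → 1/640 → 1/800 → 1/1000 → 1/1250 → 1/1600 → 1/2000 → 1/2500 → 1/3200 — 3 1/3 stops shorter (darker).
Aperture: f/2 → f/1.8 → f/1.6 → f/1.4 — 1 stop larger aperture (brighter).
Net so far: 2/3 stop darker. ISO: 3200 → 4000 → 5000.

ISO 5000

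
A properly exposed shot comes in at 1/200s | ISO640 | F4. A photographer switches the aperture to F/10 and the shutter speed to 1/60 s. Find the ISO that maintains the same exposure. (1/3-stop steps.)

ISO 1250

Aperture: f/4 → f/4.5 → f/5 → f/5.6 → f/6.3 → f/7.1 → f/8 → f/9 → f/10 — 2 2/3 stops smaller aperture (darker).
Shutter speed: 1/200 → 1/160 → 1/125 → 1/100 → 1/80 → 1/60 — 1 2/3 stops slower (brighter).
Net change so far: 1 stop darker. Offset with the ISO: 640 → 800 → 1000 → 1250.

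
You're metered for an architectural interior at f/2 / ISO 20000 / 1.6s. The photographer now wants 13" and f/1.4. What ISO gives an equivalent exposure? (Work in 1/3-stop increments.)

Shutter speed: 1.6 → 2 → 2.5 → 3.2 → 4 → 5 → 6 → 8 → 10 → 13 — 3 stops longer (brighter).
Aperture: f/2 → f/1.8 → f/1.6 → f/1.4 — 1 stop larger aperture (brighter).
Net change so far: 4 stops brighter. Offset with the ISO: 20000 → 16000 → 12800 → 10000 → 8000 → 6400 → 5000 → 4000 → 3200 → 2500 → 2000 → 1600 → 1250.

ISO 1250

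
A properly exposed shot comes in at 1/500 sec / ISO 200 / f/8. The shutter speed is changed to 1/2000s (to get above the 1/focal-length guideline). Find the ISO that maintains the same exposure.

Shutter speed: 1/500 → 1/1000 → 1/2000 — 2 stops shorter (darker).
Need 2 stops brighter from the ISO: 200 → 400 → 800.

ISO 800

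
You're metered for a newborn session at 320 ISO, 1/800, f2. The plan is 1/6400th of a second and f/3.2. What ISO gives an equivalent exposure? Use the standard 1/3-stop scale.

ISO 6400

Shutter speed: 1/800 → 1/1000 → 1/1250 → 1/1600 → 1/2000 → 1/2500 → 1/3200 → 1/4000 → 1/5000 → 1/6400 — 3 stops faster (darker).
Aperture: f/2 → f/2.2 → f/2.5 → f/2.8 → f/3.2 — 1 1/3 stops stopped down (darker).
Net change so far: 4 1/3 stops darker. Offset with the ISO: 320 → 400 → 500 → 640 → 800 → 1000 → 1250 → 1600 → 2000 → 2500 → 3200 → 4000 → 5000 → 6400.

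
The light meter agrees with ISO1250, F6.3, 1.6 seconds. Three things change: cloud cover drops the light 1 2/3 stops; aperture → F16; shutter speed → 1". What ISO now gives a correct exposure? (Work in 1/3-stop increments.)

Scene light: 1 2/3 stops darker.
Aperture: f/6.3 → f/7.1 → f/8 → f/9 → f/10 → f/11 → f/13 → f/14 → f/16 — 2 2/3 stops narrower (darker).
Shutter speed: 1.6 → 1.3 → 1 — 2/3 stop faster (darker).
Net so far: 5 stops darker. ISO: 1250 → 1600 → 2000 → 2500 → 3200 → 4000 → 5000 → 6400 → 8000 → 10000 → 12800 → 16000 → 20000 → 25600 → 32000 → 40000.

ISO 40000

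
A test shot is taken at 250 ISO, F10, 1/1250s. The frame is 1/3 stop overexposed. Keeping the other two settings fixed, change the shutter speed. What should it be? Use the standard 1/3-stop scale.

Overexposed by 1/3 stop → need 1/3 stop darker.
Shutter speed: 1/1250 → 1/1600.

1/1600s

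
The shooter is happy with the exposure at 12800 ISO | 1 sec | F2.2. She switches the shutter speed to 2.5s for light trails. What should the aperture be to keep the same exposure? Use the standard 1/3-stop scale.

f/3.5

Shutter speed: 1 → 1.3 → 1.6 → 2 → 2.5 — 1 1/3 stops longer (brighter).
Need 1 1/3 stops darker from the aperture: f/2.2 → f/2.5 → f/2.8 → f/3.2 → f/3.5.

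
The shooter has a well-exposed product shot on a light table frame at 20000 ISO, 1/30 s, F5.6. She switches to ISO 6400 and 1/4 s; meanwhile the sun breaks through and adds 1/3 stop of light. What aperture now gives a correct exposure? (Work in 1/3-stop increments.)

f/10

Scene light: 1/3 stop brighter.
ISO: 20000 → 16000 → 12800 → 10000 → 8000 → 6400 — 1 2/3 stops lower (darker).
Shutter speed: 1/30 → 1/25 → 1/20 → 1/15 → 1/13 → 1/10 → 1/8 → 1/6 → 1/5 → 1/4 — 3 stops slower (brighter).
Net so far: 1 2/3 stops brighter. Aperture: f/5.6 → f/6.3 → f/7.1 → f/8 → f/9 → f/10.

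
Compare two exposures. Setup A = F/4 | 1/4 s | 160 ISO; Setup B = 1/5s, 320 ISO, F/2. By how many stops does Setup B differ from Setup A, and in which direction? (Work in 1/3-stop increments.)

2 2/3 stops brighter

Aperture: f/4 → f/3.5 → f/3.2 → f/2.8 → f/2.5 → f/2.2 → f/2 — 2 stops wider (brighter).
Shutter speed: 1/4 → 1/5 — 1/3 stop faster (darker).
ISO: 160 → 200 → 250 → 320 — 1 stop higher (brighter).
Net: +2 −1/3 +1 = +2 2/3 stops.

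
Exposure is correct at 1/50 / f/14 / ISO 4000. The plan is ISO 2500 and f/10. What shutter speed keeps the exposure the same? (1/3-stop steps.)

ISO: 4000 → 3200 → 2500 — 2/3 stop dropped (darker).
Aperture: f/14 → f/13 → f/11 → f/10 — 1 stop opened up (brighter).
Net change so far: 1/3 stop brighter. Offset with the shutter speed: 1/50 → 1/60.

1/60s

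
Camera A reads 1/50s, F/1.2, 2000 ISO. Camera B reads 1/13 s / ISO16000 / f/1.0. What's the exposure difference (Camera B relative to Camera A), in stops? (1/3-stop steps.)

Aperture: f/1.2 → f/1.1 → f/1.0 — 2/3 stop larger aperture (brighter).
Shutter speed: 1/50 → 1/40 → 1/30 → 1/25 → 1/20 → 1/15 → 1/13 — 2 stops longer (brighter).
ISO: 2000 → 2500 → 3200 → 4000 → 5000 → 6400 → 8000 → 10000 → 12800 → 16000 — 3 stops higher (brighter).
Net: +2/3 +2 +3 = +5 2/3 stops.

5 2/3 stops brighter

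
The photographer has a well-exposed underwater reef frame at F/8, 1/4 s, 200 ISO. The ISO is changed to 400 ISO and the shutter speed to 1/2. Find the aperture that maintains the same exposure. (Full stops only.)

f/16

ISO: 200 → 400 — 1 stop raised (brighter).
Shutter speed: 1/4 → 1/2 — 1 stop longer (brighter).
Net change so far: 2 stops brighter. Offset with the aperture: f/8 → f/11 → f/16.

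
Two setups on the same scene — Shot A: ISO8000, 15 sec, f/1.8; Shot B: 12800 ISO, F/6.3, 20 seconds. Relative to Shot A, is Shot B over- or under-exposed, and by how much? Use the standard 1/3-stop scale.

2 2/3 stops darker

Aperture: f/1.8 → f/2 → f/2.2 → f/2.5 → f/2.8 → f/3.2 → f/3.5 → f/4 → f/4.5 → f/5 → f/5.6 → f/6.3 — 3 2/3 stops narrower (darker).
Shutter speed: 15 → 20 — 1/3 stop slower (brighter).
ISO: 8000 → 10000 → 12800 — 2/3 stop raised (brighter).
Net: −3 2/3 +1/3 +2/3 = −2 2/3 stops.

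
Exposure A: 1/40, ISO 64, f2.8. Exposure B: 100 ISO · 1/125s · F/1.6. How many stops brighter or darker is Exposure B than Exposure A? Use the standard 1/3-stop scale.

2/3 stop brighter

Aperture: f/2.8 → f/2.5 → f/2.2 → f/2 → f/1.8 → f/1.6 — 1 2/3 stops opened up (brighter).
Shutter speed: 1/40 → 1/50 → 1/60 → 1/80 → 1/100 → 1/125 — 1 2/3 stops shorter (darker).
ISO: 64 → 80 → 100 — 2/3 stop higher (brighter).
Net: +1 2/3 −1 2/3 +2/3 = +2/3 stops.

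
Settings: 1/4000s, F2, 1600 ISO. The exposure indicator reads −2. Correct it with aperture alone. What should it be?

f/1.0

Underexposed by 2 stops → need 2 stops brighter.
Aperture: f/2 → f/1.4 → f/1.0.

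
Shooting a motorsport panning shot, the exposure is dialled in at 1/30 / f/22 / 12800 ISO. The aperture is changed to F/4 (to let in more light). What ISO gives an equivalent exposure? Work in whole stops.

Aperture: f/22 → f/16 → f/11 → f/8 → f/5.6 → f/4 — 5 stops wider (brighter).
Need 5 stops darker from the ISO: 12800 → 6400 → 3200 → 1600 → 800 → 400.

ISO 400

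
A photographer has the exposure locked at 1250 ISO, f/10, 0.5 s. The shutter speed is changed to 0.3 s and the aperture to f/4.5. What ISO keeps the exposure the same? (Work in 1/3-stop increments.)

Shutter speed: 0.5 → 0.4 → 0.3 — 2/3 stop faster (darker).
Aperture: f/10 → f/9 → f/8 → f/7.1 → f/6.3 → f/5.6 → f/5 → f/4.5 — 2 1/3 stops wider (brighter).
Net change so far: 1 2/3 stops brighter. Offset with the ISO: 1250 → 1000 → 800 → 640 → 500 → 400.

ISO 400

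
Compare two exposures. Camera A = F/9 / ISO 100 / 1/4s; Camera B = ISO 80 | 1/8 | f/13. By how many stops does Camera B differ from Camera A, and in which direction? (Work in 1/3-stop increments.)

2 1/3 stops darker

Aperture: f/9 → f/10 → f/11 → f/13 — 1 stop stopped down (darker).
Shutter speed: 1/4 → 1/5 → 1/6 → 1/8 — 1 stop faster (darker).
ISO: 100 → 80 — 1/3 stop dropped (darker).
Net: −1 −1 −1/3 = −2 1/3 stops.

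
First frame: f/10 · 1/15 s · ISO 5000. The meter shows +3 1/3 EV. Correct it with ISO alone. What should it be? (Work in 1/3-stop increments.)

Overexposed by 3 1/3 stops → need 3 1/3 stops darker.
ISO: 5000 → 4000 → 3200 → 2500 → 2000 → 1600 → 1250 → 1000 → 800 → 640 → 500.

ISO 500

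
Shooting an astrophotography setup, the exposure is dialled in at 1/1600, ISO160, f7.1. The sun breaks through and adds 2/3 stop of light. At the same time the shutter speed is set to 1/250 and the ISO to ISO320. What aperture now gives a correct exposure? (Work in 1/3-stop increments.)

f/32

Scene light: 2/3 stop brighter.
Shutter speed: 1/1600 → 1/1250 → 1/1000 → 1/800 → 1/640 → 1/500 → 1/400 → 1/320 → 1/250 — 2 2/3 stops longer (brighter).
ISO: 160 → 200 → 250 → 320 — 1 stop higher (brighter).
Net so far: 4 1/3 stops brighter. Aperture: f/7.1 → f/8 → f/9 → f/10 → f/11 → f/13 → f/14 → f/16 → f/18 → f/20 → f/22 → f/25 → f/29 → f/32.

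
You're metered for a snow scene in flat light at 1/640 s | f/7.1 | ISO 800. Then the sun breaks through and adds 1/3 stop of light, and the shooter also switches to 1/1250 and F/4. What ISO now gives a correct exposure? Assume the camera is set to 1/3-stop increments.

ISO 400

Scene light: 1/3 stop brighter.
Shutter speed: 1/640 → 1/800 → 1/1000 → 1/1250 — 1 stop shorter (darker).
Aperture: f/7.1 → f/6.3 → f/5.6 → f/5 → f/4.5 → f/4 — 1 2/3 stops larger aperture (brighter).
Net so far: 1 stop brighter. ISO: 800 → 640 → 500 → 400.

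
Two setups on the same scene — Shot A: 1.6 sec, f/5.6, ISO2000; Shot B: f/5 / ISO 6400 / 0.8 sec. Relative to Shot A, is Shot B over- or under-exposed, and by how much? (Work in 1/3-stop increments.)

Aperture: f/5.6 → f/5 — 1/3 stop wider (brighter).
Shutter speed: 1.6 → 1.3 → 1 → 0.8 — 1 stop shorter (darker).
ISO: 2000 → 2500 → 3200 → 4000 → 5000 → 6400 — 1 2/3 stops higher (brighter).
Net: +1/3 −1 +1 2/3 = +1 stop.

1 stop brighter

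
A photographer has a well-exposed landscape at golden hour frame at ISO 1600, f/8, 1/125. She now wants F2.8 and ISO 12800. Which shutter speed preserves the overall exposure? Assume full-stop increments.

1/8000s

Aperture: f/8 → f/5.6 → f/4 → f/2.8 — 3 stops wider (brighter).
ISO: 1600 → 3200 → 6400 → 12800 — 3 stops raised (brighter).
Net change so far: 6 stops brighter. Offset with the shutter speed: 1/125 → 1/250 → 1/500 → 1/1000 → 1/2000 → 1/4000 → 1/8000.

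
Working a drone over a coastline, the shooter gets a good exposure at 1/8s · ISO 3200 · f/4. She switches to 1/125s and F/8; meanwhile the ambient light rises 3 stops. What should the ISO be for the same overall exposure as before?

ISO 25600

Scene light: 3 stops brighter.
Shutter speed: 1/8 → 1/15 → 1/30 → 1/60 → 1/125 — 4 stops shorter (darker).
Aperture: f/4 → f/5.6 → f/8 — 2 stops smaller aperture (darker).
Net so far: 3 stops darker. ISO: 3200 → 6400 → 12800 → 25600.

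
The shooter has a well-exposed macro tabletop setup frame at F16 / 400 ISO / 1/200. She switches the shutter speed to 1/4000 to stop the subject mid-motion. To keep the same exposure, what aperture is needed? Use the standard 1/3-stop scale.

f/3.5

Shutter speed: 1/200 → 1/250 → 1/320 → 1/400 → 1/500 → 1/640 → 1/800 → 1/1000 → 1/1250 → 1/1600 → 1/2000 → 1/2500 → 1/3200 → 1/4000 — 4 1/3 stops shorter (darker).
Need 4 1/3 stops brighter from the aperture: f/16 → f/14 → f/13 → f/11 → f/10 → f/9 → f/8 → f/7.1 → f/6.3 → f/5.6 → f/5 → f/4.5 → f/4 → f/3.5.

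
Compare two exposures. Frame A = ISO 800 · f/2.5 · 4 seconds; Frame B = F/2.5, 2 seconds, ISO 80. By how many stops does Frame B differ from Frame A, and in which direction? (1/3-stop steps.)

4 1/3 stops darker

Aperture: unchanged.
Shutter speed: 4 → 3.2 → 2.5 → 2 — 1 stop faster (darker).
ISO: 800 → 640 → 500 → 400 → 320 → 250 → 200 → 160 → 125 → 100 → 80 — 3 1/3 stops lower (darker).
Net: −1 −3 1/3 = −4 1/3 stops.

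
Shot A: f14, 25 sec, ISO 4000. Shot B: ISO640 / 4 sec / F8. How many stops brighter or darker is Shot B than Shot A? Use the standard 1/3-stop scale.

3 2/3 stops darker

Aperture: f/14 → f/13 → f/11 → f/10 → f/9 → f/8 — 1 2/3 stops opened up (brighter).
Shutter speed: 25 → 20 → 15 → 13 → 10 → 8 → 6 → 5 → 4 — 2 2/3 stops faster (darker).
ISO: 4000 → 3200 → 2500 → 2000 → 1600 → 1250 → 1000 → 800 → 640 — 2 2/3 stops lower (darker).
Net: +1 2/3 −2 2/3 −2 2/3 = −3 2/3 stops.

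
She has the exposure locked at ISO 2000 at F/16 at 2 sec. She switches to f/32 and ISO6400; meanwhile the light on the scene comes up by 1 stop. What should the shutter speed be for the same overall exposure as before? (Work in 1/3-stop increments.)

Scene light: 1 stop brighter.
Aperture: f/16 → f/18 → f/20 → f/22 → f/25 → f/29 → f/32 — 2 stops stopped down (darker).
ISO: 2000 → 2500 → 3200 → 4000 → 5000 → 6400 — 1 2/3 stops higher (brighter).
Net so far: 2/3 stop brighter. Shutter speed: 2 → 1.6 → 1.3.

1.3 s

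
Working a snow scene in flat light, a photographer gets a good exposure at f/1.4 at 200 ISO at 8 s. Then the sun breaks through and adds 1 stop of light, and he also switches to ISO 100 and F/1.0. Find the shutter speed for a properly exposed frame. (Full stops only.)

4 s

Scene light: 1 stop brighter.
ISO: 200 → 100 — 1 stop lower (darker).
Aperture: f/1.4 → f/1.0 — 1 stop opened up (brighter).
Net so far: 1 stop brighter. Shutter speed: 8 → 4.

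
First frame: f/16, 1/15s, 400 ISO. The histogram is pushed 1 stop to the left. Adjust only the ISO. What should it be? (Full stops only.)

Underexposed by 1 stop → need 1 stop brighter.
ISO: 400 → 800.

ISO 800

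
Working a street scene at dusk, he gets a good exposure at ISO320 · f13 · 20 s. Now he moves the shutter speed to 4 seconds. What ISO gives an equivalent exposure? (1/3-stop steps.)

Shutter speed: 20 → 15 → 13 → 10 → 8 → 6 → 5 → 4 — 2 1/3 stops shorter (darker).
Need 2 1/3 stops brighter from the ISO: 320 → 400 → 500 → 640 → 800 → 1000 → 1250 → 1600.

ISO 1600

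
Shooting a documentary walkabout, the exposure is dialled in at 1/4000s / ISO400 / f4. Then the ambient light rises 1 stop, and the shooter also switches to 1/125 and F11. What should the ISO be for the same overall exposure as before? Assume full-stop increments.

Scene light: 1 stop brighter.
Shutter speed: 1/4000 → 1/2000 → 1/1000 → 1/500 → 1/250 → 1/125 — 5 stops slower (brighter).
Aperture: f/4 → f/5.6 → f/8 → f/11 — 3 stops smaller aperture (darker).
Net so far: 3 stops brighter. ISO: 400 → 200 → 100 → 50.

ISO 50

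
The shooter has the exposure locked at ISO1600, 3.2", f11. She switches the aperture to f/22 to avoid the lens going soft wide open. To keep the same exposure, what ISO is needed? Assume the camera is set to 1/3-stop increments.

ISO 6400

Aperture: f/11 → f/13 → f/14 → f/16 → f/18 → f/20 → f/22 — 2 stops smaller aperture (darker).
Need 2 stops brighter from the ISO: 1600 → 2000 → 2500 → 3200 → 4000 → 5000 → 6400.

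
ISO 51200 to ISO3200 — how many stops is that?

51200 → 25600 → 12800 → 6400 → 3200 — count the steps: 4 stops.

4 stops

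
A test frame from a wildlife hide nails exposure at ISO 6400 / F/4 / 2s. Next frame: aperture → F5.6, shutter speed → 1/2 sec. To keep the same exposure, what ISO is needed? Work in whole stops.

ISO 51200

Aperture: f/4 → f/5.6 — 1 stop stopped down (darker).
Shutter speed: 2 → 1 → 1/2 — 2 stops faster (darker).
Net change so far: 3 stops darker. Offset with the ISO: 6400 → 12800 → 25600 → 51200.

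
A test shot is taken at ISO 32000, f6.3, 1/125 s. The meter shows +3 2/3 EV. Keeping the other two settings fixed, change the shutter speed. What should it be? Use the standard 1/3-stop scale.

1/1600s

Overexposed by 3 2/3 stops → need 3 2/3 stops darker.
Shutter speed: 1/125 → 1/160 → 1/200 → 1/250 → 1/320 → 1/400 → 1/500 → 1/640 → 1/800 → 1/1000 → 1/1250 → 1/1600.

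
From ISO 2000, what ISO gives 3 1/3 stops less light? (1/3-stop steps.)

ISO 200

ISO: 2000 → 1600 → 1250 → 1000 → 800 → 640 → 500 → 400 → 320 → 250 → 200 — 3 1/3 stops lower (darker).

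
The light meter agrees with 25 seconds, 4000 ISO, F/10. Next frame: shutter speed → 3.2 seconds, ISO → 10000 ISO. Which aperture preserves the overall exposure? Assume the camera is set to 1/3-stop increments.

f/5.6

Shutter speed: 25 → 20 → 15 → 13 → 10 → 8 → 6 → 5 → 4 → 3.2 — 3 stops faster (darker).
ISO: 4000 → 5000 → 6400 → 8000 → 10000 — 1 1/3 stops raised (brighter).
Net change so far: 1 2/3 stops darker. Offset with the aperture: f/10 → f/9 → f/8 → f/7.1 → f/6.3 → f/5.6.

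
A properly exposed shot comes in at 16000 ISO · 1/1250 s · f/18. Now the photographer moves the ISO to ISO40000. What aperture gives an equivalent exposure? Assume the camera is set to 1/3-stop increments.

ISO: 16000 → 20000 → 25600 → 32000 → 40000 — 1 1/3 stops higher (brighter).
Need 1 1/3 stops darker from the aperture: f/18 → f/20 → f/22 → f/25 → f/29.

f/29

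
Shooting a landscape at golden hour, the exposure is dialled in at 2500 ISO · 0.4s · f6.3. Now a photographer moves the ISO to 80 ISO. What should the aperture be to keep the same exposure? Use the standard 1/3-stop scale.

ISO: 2500 → 2000 → 1600 → 1250 → 1000 → 800 → 640 → 500 → 400 → 320 → 250 → 200 → 160 → 125 → 100 → 80 — 5 stops dropped (darker).
Need 5 stops brighter from the aperture: f/6.3 → f/5.6 → f/5 → f/4.5 → f/4 → f/3.5 → f/3.2 → f/2.8 → f/2.5 → f/2.2 → f/2 → f/1.8 → f/1.6 → f/1.4 → f/1.2 → f/1.1.

f/1.1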